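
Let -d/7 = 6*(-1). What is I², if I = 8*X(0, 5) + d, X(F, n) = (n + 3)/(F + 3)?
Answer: 36100/9 ≈ 4011.1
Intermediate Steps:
X(F, n) = (3 + n)/(3 + F)
d = 42 (d = -42*(-1) = -7*(-6) = 42)
I = 190/3 (I = 8*((3 + 5)/(3 + 0)) + 42 = 8*(8/3) + 42 = 64/3 + 42 = 190/3 ≈ 63.333)
I² = (190/3)² = 36100/9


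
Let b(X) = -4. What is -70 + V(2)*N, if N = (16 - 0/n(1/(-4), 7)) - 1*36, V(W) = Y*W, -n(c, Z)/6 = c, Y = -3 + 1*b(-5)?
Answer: 210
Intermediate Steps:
Y = -7 (Y = -3 + 1*(-4) = -3 - 4 = -7)
n(c, Z) = -6*c
V(W) = -7*W
N = -20 (N = (16 - 0/((-6/(-4)))) - 1*36 = (16 - 0/((-6*(-¼)))) - 36 = (16 - 0/3/2) - 36 = (16 - 0*2/3) - 36 = (16 - 1*0) - 36 = (16 + 0) - 36 = 16 - 36 = -20)
-70 + V(2)*N = -70 - 7*2*(-20) = -70 - 14*(-20) = -70 + 280 = 210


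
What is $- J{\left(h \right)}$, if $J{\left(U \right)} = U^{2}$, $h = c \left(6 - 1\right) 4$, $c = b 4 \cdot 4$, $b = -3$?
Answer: $-921600$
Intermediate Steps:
$c = -48$ ($c = \left(-3\right) 4 \cdot 4 = \left(-12\right) 4 = -48$)
$h = -960$ ($h = - 48 \left(6 - 1\right) 4 = \left(-48\right) 5 \cdot 4 = \left(-240\right) 4 = -960$)
$- J{\left(h \right)} = - \left(-960\right)^{2} = \left(-1\right) 921600 = -921600$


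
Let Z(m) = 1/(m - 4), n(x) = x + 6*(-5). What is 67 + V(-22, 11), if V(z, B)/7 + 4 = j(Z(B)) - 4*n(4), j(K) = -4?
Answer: 739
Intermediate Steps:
n(x) = -30 + x (n(x) = x - 30 = -30 + x)
Z(m) = 1/(-4 + m)
V(z, B) = 672 (V(z, B) = -28 + 7*(-4 - 4*(-30 + 4)) = -28 + 7*(-4 - 4*(-26)) = -28 + 7*(-4 + 104) = -28 + 7*100 = -28 + 700 = 672)
67 + V(-22, 11) = 67 + 672 = 739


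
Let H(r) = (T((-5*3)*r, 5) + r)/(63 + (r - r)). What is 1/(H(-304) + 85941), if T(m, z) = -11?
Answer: 1/85936 ≈ 1.1637e-5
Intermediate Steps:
H(r) = -11/63 + r/63 (H(r) = (-11 + r)/(63 + (r - r)) = (-11 + r)/(63 + 0) = (-11 + r)/63 = (-11 + r)*(1/63) = -11/63 + r/63)
1/(H(-304) + 85941) = 1/((-11/63 + (1/63)*(-304)) + 85941) = 1/((-11/63 - 304/63) + 85941) = 1/(-5 + 85941) = 1/85936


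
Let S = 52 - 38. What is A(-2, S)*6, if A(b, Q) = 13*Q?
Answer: 1092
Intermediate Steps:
S = 14
A(-2, S)*6 = (13*14)*6 = 182*6 = 1092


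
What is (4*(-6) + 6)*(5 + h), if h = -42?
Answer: 666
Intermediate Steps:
(4*(-6) + 6)*(5 + h) = (4*(-6) + 6)*(5 - 42) = (-24 + 6)*(-37) = -18*(-37) = 666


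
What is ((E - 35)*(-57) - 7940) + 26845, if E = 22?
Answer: 19646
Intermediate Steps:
((E - 35)*(-57) - 7940) + 26845 = ((22 - 35)*(-57) - 7940) + 26845 = (-13*(-57) - 7940) + 26845 = (741 - 7940) + 26845 = -7199 + 26845 = 19646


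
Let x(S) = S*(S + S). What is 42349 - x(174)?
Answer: -18203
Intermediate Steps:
x(S) = 2*S² (x(S) = S*(2*S) = 2*S²)
42349 - x(174) = 42349 - 2*174² = 42349 - 2*30276 = 42349 - 1*60552 = 42349 - 60552 = -18203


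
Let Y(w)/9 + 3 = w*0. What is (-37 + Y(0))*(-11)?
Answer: 704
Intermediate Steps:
Y(w) = -27 (Y(w) = -27 + 9*(w*0) = -27 + 9*0 = -27 + 0 = -27)
(-37 + Y(0))*(-11) = (-37 - 27)*(-11) = -64*(-11) = 704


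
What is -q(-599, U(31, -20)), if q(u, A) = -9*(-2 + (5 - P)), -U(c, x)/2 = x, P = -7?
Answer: 90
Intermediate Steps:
U(c, x) = -2*x
q(u, A) = -90 (q(u, A) = -9*(-2 + (5 - 1*(-7))) = -9*(-2 + (5 + 7)) = -9*(-2 + 12) = -9*10 = -90)
-q(-599, U(31, -20)) = -1*(-90) = 90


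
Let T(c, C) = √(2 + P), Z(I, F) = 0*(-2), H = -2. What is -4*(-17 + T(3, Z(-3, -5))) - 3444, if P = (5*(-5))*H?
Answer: -3376 - 8*√13 ≈ -3404.8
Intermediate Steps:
Z(I, F) = 0
P = 50 (P = (5*(-5))*(-2) = -25*(-2) = 50)
T(c, C) = 2*√13 (T(c, C) = √(2 + 50) = √52 = 2*√13)
-4*(-17 + T(3, Z(-3, -5))) - 3444 = -4*(-17 + 2*√13) - 3444 = (68 - 8*√13) - 3444 = -3376 - 8*√13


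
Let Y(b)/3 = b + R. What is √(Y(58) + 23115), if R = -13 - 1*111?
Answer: √22917 ≈ 151.38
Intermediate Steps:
R = -124 (R = -13 - 111 = -124)
Y(b) = -372 + 3*b (Y(b) = 3*(b - 124) = 3*(-124 + b) = -372 + 3*b)
√(Y(58) + 23115) = √((-372 + 3*58) + 23115) = √((-372 + 174) + 23115) = √(-198 + 23115) = √22917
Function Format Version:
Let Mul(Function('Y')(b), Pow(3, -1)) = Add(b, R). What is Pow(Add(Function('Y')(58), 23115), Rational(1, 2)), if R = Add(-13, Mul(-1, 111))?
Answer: Pow(22917, Rational(1, 2)) ≈ 151.38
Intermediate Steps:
R = -124 (R = Add(-13, -111) = -124)
Function('Y')(b) = Add(-372, Mul(3, b)) (Function('Y')(b) = Mul(3, Add(b, -124)) = Mul(3, Add(-124, b)) = Add(-372, Mul(3, b)))
Pow(Add(Function('Y')(58), 23115), Rational(1, 2)) = Pow(Add(Add(-372, Mul(3, 58)), 23115), Rational(1, 2)) = Pow(Add(Add(-372, 174), 23115), Rational(1, 2)) = Pow(Add(-198, 23115), Rational(1, 2)) = Pow(22917, Rational(1, 2))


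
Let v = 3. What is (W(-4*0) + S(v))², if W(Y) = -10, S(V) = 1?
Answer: 81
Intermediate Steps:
(W(-4*0) + S(v))² = (-10 + 1)² = (-9)² = 81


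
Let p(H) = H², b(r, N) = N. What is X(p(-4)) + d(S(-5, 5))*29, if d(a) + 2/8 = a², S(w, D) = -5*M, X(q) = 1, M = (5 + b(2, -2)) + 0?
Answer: 26075/4 ≈ 6518.8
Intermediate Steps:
M = 3 (M = (5 - 2) + 0 = 3 + 0 = 3)
S(w, D) = -15 (S(w, D) = -5*3 = -15)
d(a) = -¼ + a²
X(p(-4)) + d(S(-5, 5))*29 = 1 + (-¼ + (-15)²)*29 = 1 + (-¼ + 225)*29 = 1 + (899/4)*29 = 1 + 26071/4 = 26075/4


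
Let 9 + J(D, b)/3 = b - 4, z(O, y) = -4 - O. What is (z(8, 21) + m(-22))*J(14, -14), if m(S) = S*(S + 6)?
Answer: -27540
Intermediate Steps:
m(S) = S*(6 + S)
J(D, b) = -39 + 3*b (J(D, b) = -27 + 3*(b - 4) = -27 + 3*(-4 + b) = -27 + (-12 + 3*b) = -39 + 3*b)
(z(8, 21) + m(-22))*J(14, -14) = ((-4 - 1*8) - 22*(6 - 22))*(-39 + 3*(-14)) = ((-4 - 8) - 22*(-16))*(-39 - 42) = (-12 + 352)*(-81) = 340*(-81) = -27540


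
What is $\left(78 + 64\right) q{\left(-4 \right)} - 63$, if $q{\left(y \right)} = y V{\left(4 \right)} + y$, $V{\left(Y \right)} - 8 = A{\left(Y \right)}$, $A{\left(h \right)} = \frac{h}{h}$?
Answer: $-5743$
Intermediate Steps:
$A{\left(h \right)} = 1$
$V{\left(Y \right)} = 9$ ($V{\left(Y \right)} = 8 + 1 = 9$)
$q{\left(y \right)} = 10 y$ ($q{\left(y \right)} = y 9 + y = 9 y + y = 10 y$)
$\left(78 + 64\right) q{\left(-4 \right)} - 63 = \left(78 + 64\right) 10 \left(-4\right) - 63 = 142 \left(-40\right) - 63 = -5680 - 63 = -5743$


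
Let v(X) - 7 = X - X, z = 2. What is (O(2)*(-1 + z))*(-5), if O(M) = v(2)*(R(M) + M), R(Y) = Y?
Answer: -140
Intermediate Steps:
v(X) = 7 (v(X) = 7 + (X - X) = 7 + 0 = 7)
O(M) = 14*M (O(M) = 7*(M + M) = 7*(2*M) = 14*M)
(O(2)*(-1 + z))*(-5) = ((14*2)*(-1 + 2))*(-5) = (28*1)*(-5) = 28*(-5) = -140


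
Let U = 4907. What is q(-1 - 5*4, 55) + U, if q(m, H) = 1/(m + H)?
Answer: 166839/34 ≈ 4907.0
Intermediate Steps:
q(m, H) = 1/(H + m)
q(-1 - 5*4, 55) + U = 1/(55 + (-1 - 5*4)) + 4907 = 1/(55 + (-1 - 20)) + 4907 = 1/(55 - 21) + 4907 = 1/34 + 4907 = 166839/34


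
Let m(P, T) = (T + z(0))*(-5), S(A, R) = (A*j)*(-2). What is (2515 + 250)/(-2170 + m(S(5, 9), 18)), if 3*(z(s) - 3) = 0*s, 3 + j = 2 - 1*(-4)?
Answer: -79/65 ≈ -1.2154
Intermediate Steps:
j = 3 (j = -3 + (2 - 1*(-4)) = -3 + (2 + 4) = -3 + 6 = 3)
S(A, R) = -6*A (S(A, R) = (A*3)*(-2) = (3*A)*(-2) = -6*A)
z(s) = 3 (z(s) = 3 + (0*s)/3 = 3 + (1/3)*0 = 3 + 0 = 3)
m(P, T) = -15 - 5*T (m(P, T) = (T + 3)*(-5) = (3 + T)*(-5) = -15 - 5*T)
(2515 + 250)/(-2170 + m(S(5, 9), 18)) = (2515 + 250)/(-2170 + (-15 - 5*18)) = 2765/(-2170 + (-15 - 90)) = 2765/(-2170 - 105) = 2765/(-2275) = 2765*(-1/2275) = -79/65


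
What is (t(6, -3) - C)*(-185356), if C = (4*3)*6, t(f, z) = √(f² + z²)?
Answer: 13345632 - 556068*√5 ≈ 1.2102e+7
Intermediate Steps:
C = 72 (C = 12*6 = 72)
(t(6, -3) - C)*(-185356) = (√(6² + (-3)²) - 1*72)*(-185356) = (√(36 + 9) - 72)*(-185356) = (√45 - 72)*(-185356) = (3*√5 - 72)*(-185356) = (-72 + 3*√5)*(-185356) = 13345632 - 556068*√5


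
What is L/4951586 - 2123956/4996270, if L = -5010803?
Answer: -17776137749513/12369730292110 ≈ -1.4371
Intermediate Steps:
L/4951586 - 2123956/4996270 = -5010803/4951586 - 2123956/4996270 = -5010803*1/4951586 - 2123956*1/4996270 = -5010803/4951586 - 1061978/2498135 = -17776137749513/12369730292110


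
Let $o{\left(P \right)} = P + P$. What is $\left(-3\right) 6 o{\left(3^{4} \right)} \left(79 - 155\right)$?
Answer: $221616$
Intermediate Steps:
$o{\left(P \right)} = 2 P$
$\left(-3\right) 6 o{\left(3^{4} \right)} \left(79 - 155\right) = \left(-3\right) 6 \cdot 2 \cdot 3^{4} \left(79 - 155\right) = - 18 \cdot 2 \cdot 81 \left(-76\right) = \left(-18\right) 162 \left(-76\right) = \left(-2916\right) \left(-76\right) = 221616$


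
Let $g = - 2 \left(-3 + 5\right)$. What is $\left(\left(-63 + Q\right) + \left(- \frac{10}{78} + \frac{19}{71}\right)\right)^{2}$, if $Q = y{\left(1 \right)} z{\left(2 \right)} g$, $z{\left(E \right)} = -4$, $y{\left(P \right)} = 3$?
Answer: $\frac{1693240201}{7667361} \approx 220.84$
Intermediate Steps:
$g = -4$ ($g = \left(-2\right) 2 = -4$)
$Q = 48$ ($Q = 3 \left(-4\right) \left(-4\right) = \left(-12\right) \left(-4\right) = 48$)
$\left(\left(-63 + Q\right) + \left(- \frac{10}{78} + \frac{19}{71}\right)\right)^{2} = \left(\left(-63 + 48\right) + \left(- \frac{10}{78} + \frac{19}{71}\right)\right)^{2} = \left(-15 + \left(\left(-10\right) \frac{1}{78} + 19 \cdot \frac{1}{71}\right)\right)^{2} = \left(-15 + \left(- \frac{5}{39} + \frac{19}{71}\right)\right)^{2} = \left(-15 + \frac{386}{2769}\right)^{2} = \left(- \frac{41149}{2769}\right)^{2} = \frac{1693240201}{7667361}$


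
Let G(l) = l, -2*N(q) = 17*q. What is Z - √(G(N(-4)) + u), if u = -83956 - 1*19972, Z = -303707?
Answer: -303707 - I*√103894 ≈ -3.0371e+5 - 322.33*I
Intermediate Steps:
N(q) = -17*q/2
u = -103928 (u = -83956 - 19972 = -103928)
Z - √(G(N(-4)) + u) = -303707 - √(-17/2*(-4) - 103928) = -303707 - √(34 - 103928) = -303707 - √(-103894) = -303707 - I*√103894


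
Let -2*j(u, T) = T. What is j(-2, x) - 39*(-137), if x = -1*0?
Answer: 5343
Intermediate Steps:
x = 0
j(u, T) = -T/2
j(-2, x) - 39*(-137) = -½*0 - 39*(-137) = 0 + 5343 = 5343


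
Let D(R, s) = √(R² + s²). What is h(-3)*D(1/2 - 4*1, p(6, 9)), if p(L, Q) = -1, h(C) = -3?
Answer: -3*√53/2 ≈ -10.920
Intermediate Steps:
h(-3)*D(1/2 - 4*1, p(6, 9)) = -3*√((1/2 - 4*1)² + (-1)²) = -3*√((½ - 4)² + 1) = -3*√((-7/2)² + 1) = -3*√(49/4 + 1) = -3*√53/2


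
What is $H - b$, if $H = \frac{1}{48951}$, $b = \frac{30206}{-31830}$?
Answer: $\frac{246440956}{259685055} \approx 0.949$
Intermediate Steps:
$b = - \frac{15103}{15915}$ ($b = 30206 \left(- \frac{1}{31830}\right) = - \frac{15103}{15915} \approx -0.94898$)
$H = \frac{1}{48951} \approx 2.0429 \cdot 10^{-5}$
$H - b = \frac{1}{48951} - - \frac{15103}{15915} = \frac{1}{48951} + \frac{15103}{15915} = \frac{246440956}{259685055}$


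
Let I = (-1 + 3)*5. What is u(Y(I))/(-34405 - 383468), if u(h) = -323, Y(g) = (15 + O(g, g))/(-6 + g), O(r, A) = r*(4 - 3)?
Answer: 323/417873 ≈ 0.00077296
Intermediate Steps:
O(r, A) = r (O(r, A) = r*1 = r)
I = 10 (I = 2*5 = 10)
Y(g) = (15 + g)/(-6 + g)
u(Y(I))/(-34405 - 383468) = -323/(-34405 - 383468) = -323/(-417873) = -323*(-1/417873) = 323/417873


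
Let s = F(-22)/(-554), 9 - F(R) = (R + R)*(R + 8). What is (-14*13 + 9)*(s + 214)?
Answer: -20615199/554 ≈ -37212.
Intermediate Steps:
F(R) = 9 - 2*R*(8 + R) (F(R) = 9 - (R + R)*(R + 8) = 9 - 2*R*(8 + R))
s = 607/554 (s = (9 - 16*(-22) - 2*(-22)²)/(-554) = (9 + 352 - 2*484)*(-1/554) = (9 + 352 - 968)*(-1/554) = -607*(-1/554) = 607/554 ≈ 1.0957)
(-14*13 + 9)*(s + 214) = (-14*13 + 9)*(607/554 + 214) = (-182 + 9)*(119163/554) = -173*119163/554 = -20615199/554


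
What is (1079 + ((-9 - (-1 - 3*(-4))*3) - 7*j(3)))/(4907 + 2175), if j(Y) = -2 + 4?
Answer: 1023/7082 ≈ 0.14445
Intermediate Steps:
j(Y) = 2
(1079 + ((-9 - (-1 - 3*(-4))*3) - 7*j(3)))/(4907 + 2175) = (1079 + ((-9 - (-1 - 3*(-4))*3) - 7*2))/(4907 + 2175) = (1079 + ((-9 - (-1 + 12)*3) - 14))/7082 = (1079 + ((-9 - 11*3) - 14))*(1/7082) = (1079 + ((-9 - 1*33) - 14))*(1/7082) = (1079 + ((-9 - 33) - 14))*(1/7082) = (1079 + (-42 - 14))*(1/7082) = (1079 - 56)*(1/7082) = 1023*(1/7082) = 1023/7082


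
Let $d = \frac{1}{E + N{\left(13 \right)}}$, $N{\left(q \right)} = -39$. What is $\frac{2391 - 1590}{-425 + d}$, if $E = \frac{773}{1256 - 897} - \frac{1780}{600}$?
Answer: $- \frac{343461591}{182246945} \approx -1.8846$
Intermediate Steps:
$E = - \frac{8761}{10770}$ ($E = \frac{773}{359} - \frac{89}{30} = - \frac{8761}{10770} \approx -0.81346$)
$d = - \frac{10770}{428791}$ ($d = \frac{1}{- \frac{8761}{10770} - 39} = \frac{1}{- \frac{428791}{10770}} = - \frac{10770}{428791} \approx -0.025117$)
$\frac{2391 - 1590}{-425 + d} = \frac{2391 - 1590}{-425 - \frac{10770}{428791}} = \frac{2391 + \left(-1616 + 26\right)}{- \frac{182246945}{428791}} = \left(2391 - 1590\right) \left(- \frac{428791}{182246945}\right) = 801 \left(- \frac{428791}{182246945}\right) = - \frac{343461591}{182246945}$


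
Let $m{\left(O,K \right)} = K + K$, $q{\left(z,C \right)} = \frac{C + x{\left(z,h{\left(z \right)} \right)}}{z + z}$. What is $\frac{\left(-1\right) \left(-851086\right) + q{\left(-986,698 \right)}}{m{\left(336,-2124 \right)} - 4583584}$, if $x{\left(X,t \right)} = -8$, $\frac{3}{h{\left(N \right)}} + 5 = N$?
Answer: $- \frac{839170451}{4523602352} \approx -0.18551$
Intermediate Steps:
$h{\left(N \right)} = \frac{3}{-5 + N}$
$q{\left(z,C \right)} = \frac{-8 + C}{2 z}$ ($q{\left(z,C \right)} = \frac{C - 8}{z + z} = \frac{-8 + C}{2 z}$)
$m{\left(O,K \right)} = 2 K$
$\frac{\left(-1\right) \left(-851086\right) + q{\left(-986,698 \right)}}{m{\left(336,-2124 \right)} - 4583584} = \frac{\left(-1\right) \left(-851086\right) + \frac{-8 + 698}{2 \left(-986\right)}}{2 \left(-2124\right) - 4583584} = \frac{851086 + \frac{1}{2} \left(- \frac{1}{986}\right) 690}{-4248 - 4583584} = \frac{851086 - \frac{345}{986}}{-4587832} = \frac{839170451}{986} \left(- \frac{1}{4587832}\right) = - \frac{839170451}{4523602352}$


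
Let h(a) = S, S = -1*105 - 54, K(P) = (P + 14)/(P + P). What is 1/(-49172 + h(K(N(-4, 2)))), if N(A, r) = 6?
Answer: -1/49331 ≈ -2.0271e-5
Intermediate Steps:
K(P) = (14 + P)/(2*P) (K(P) = (14 + P)/((2*P)) = (14 + P)*(1/(2*P)) = (14 + P)/(2*P))
S = -159 (S = -105 - 54 = -159)
h(a) = -159
1/(-49172 + h(K(N(-4, 2)))) = 1/(-49172 - 159) = 1/(-49331) = -1/49331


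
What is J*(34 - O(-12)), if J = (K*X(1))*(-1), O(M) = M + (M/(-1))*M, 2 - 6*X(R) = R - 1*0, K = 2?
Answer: -190/3 ≈ -63.333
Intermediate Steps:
X(R) = 1/3 - R/6 (X(R) = 1/3 - (R - 1*0)/6 = 1/3 - (R + 0)/6 = 1/3 - R/6)
O(M) = M - M**2 (O(M) = M + (M*(-1))*M = M + (-M)*M = M - M**2)
J = -1/3 (J = (2*(1/3 - 1/6*1))*(-1) = (2*(1/3 - 1/6))*(-1) = (2*(1/6))*(-1) = (1/3)*(-1) = -1/3 ≈ -0.33333)
J*(34 - O(-12)) = -(34 - (-12)*(1 - 1*(-12)))/3 = -(34 - (-12)*(1 + 12))/3 = -(34 - (-12)*13)/3 = -(34 - 1*(-156))/3 = -(34 + 156)/3 = -1/3*190 = -190/3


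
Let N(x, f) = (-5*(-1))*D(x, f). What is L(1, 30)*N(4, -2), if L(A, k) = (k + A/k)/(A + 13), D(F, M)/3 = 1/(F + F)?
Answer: 901/224 ≈ 4.0223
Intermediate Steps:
D(F, M) = 3/(2*F) (D(F, M) = 3/(F + F) = 3/((2*F)) = 3*(1/(2*F)) = 3/(2*F))
L(A, k) = (k + A/k)/(13 + A)
N(x, f) = 15/(2*x) (N(x, f) = (-5*(-1))*(3/(2*x)) = 5*(3/(2*x)) = 15/(2*x))
L(1, 30)*N(4, -2) = ((1 + 30²)/(30*(13 + 1)))*((15/2)/4) = ((1/30)*(1 + 900)/14)*((15/2)*(¼)) = ((1/30)*(1/14)*901)*(15/8) = (901/420)*(15/8) = 901/224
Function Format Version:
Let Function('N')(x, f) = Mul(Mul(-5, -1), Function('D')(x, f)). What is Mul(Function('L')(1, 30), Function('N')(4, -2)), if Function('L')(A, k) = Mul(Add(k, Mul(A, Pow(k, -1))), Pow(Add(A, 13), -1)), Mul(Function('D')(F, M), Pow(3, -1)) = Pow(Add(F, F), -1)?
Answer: Rational(901, 224) ≈ 4.0223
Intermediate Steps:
Function('D')(F, M) = Mul(Rational(3, 2), Pow(F, -1)) (Function('D')(F, M) = Mul(3, Pow(Add(F, F), -1)) = Mul(3, Pow(Mul(2, F), -1)) = Mul(3, Mul(Rational(1, 2), Pow(F, -1))) = Mul(Rational(3, 2), Pow(F, -1)))
Function('L')(A, k) = Mul(Pow(Add(13, A), -1), Add(k, Mul(A, Pow(k, -1)))) (Function('L')(A, k) = Mul(Add(k, Mul(A, Pow(k, -1))), Pow(Add(13, A), -1)) = Mul(Pow(Add(13, A), -1), Add(k, Mul(A, Pow(k, -1)))))
Function('N')(x, f) = Mul(Rational(15, 2), Pow(x, -1)) (Function('N')(x, f) = Mul(Mul(-5, -1), Mul(Rational(3, 2), Pow(x, -1))) = Mul(5, Mul(Rational(3, 2), Pow(x, -1))) = Mul(Rational(15, 2), Pow(x, -1)))
Mul(Function('L')(1, 30), Function('N')(4, -2)) = Mul(Mul(Pow(30, -1), Pow(Add(13, 1), -1), Add(1, Pow(30, 2))), Mul(Rational(15, 2), Pow(4, -1))) = Mul(Mul(Rational(1, 30), Pow(14, -1), Add(1, 900)), Mul(Rational(15, 2), Rational(1, 4))) = Mul(Mul(Rational(1, 30), Rational(1, 14), 901), Rational(15, 8)) = Mul(Rational(901, 420), Rational(15, 8)) = Rational(901, 224)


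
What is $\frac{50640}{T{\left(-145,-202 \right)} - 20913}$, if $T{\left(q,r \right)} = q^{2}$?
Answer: $\frac{3165}{7} \approx 452.14$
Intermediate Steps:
$\frac{50640}{T{\left(-145,-202 \right)} - 20913} = \frac{50640}{\left(-145\right)^{2} - 20913} = \frac{50640}{21025 - 20913} = \frac{50640}{112} = 50640 \cdot \frac{1}{112} = \frac{3165}{7}$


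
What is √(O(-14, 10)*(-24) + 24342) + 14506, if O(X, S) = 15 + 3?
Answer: 14506 + √23910 ≈ 14661.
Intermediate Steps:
O(X, S) = 18
√(O(-14, 10)*(-24) + 24342) + 14506 = √(18*(-24) + 24342) + 14506 = √(-432 + 24342) + 14506 = √23910 + 14506 = 14506 + √23910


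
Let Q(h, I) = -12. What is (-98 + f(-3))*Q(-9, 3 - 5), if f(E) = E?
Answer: 1212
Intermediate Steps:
(-98 + f(-3))*Q(-9, 3 - 5) = (-98 - 3)*(-12) = -101*(-12) = 1212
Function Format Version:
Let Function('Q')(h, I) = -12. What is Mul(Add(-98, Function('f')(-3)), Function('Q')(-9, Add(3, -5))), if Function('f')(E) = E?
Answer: 1212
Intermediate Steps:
Mul(Add(-98, Function('f')(-3)), Function('Q')(-9, Add(3, -5))) = Mul(Add(-98, -3), -12) = Mul(-101, -12) = 1212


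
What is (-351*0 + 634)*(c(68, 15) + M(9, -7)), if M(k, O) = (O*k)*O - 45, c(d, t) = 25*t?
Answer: 488814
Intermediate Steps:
M(k, O) = -45 + k*O**2 (M(k, O) = k*O**2 - 45 = -45 + k*O**2)
(-351*0 + 634)*(c(68, 15) + M(9, -7)) = (-351*0 + 634)*(25*15 + (-45 + 9*(-7)**2)) = (0 + 634)*(375 + (-45 + 9*49)) = 634*(375 + (-45 + 441)) = 634*(375 + 396) = 634*771 = 488814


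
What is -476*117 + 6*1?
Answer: -55686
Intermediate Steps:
-476*117 + 6*1 = -55692 + 6 = -55686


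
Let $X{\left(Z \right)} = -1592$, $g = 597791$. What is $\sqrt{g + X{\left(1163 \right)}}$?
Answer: $\sqrt{596199} \approx 772.14$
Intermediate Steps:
$\sqrt{g + X{\left(1163 \right)}} = \sqrt{597791 - 1592} = \sqrt{596199}$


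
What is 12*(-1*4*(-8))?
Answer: 384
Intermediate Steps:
12*(-1*4*(-8)) = 12*(-4*(-8)) = 12*32 = 384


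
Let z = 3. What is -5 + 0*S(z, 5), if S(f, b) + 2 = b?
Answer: -5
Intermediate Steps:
S(f, b) = -2 + b
-5 + 0*S(z, 5) = -5 + 0*(-2 + 5) = -5 + 0*3 = -5 + 0 = -5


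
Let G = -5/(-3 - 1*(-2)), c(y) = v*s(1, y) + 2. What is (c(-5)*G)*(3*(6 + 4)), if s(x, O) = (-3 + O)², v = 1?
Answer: 9900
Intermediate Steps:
c(y) = 2 + (-3 + y)² (c(y) = 1*(-3 + y)² + 2 = (-3 + y)² + 2 = 2 + (-3 + y)²)
G = 5 (G = -5/(-3 + 2) = -5/(-1) = -5*(-1) = 5)
(c(-5)*G)*(3*(6 + 4)) = ((2 + (-3 - 5)²)*5)*(3*(6 + 4)) = ((2 + (-8)²)*5)*(3*10) = ((2 + 64)*5)*30 = (66*5)*30 = 330*30 = 9900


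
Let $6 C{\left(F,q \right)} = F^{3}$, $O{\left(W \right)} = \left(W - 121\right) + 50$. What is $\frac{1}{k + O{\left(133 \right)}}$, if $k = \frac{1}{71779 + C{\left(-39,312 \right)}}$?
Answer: $\frac{123785}{7674672} \approx 0.016129$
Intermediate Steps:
$O{\left(W \right)} = -71 + W$ ($O{\left(W \right)} = \left(-121 + W\right) + 50 = -71 + W$)
$C{\left(F,q \right)} = \frac{F^{3}}{6}$
$k = \frac{2}{123785}$ ($k = \frac{1}{71779 + \frac{\left(-39\right)^{3}}{6}} = \frac{1}{71779 + \frac{1}{6} \left(-59319\right)} = \frac{1}{71779 - \frac{19773}{2}} = \frac{1}{\frac{123785}{2}} = \frac{2}{123785} \approx 1.6157 \cdot 10^{-5}$)
$\frac{1}{k + O{\left(133 \right)}} = \frac{1}{\frac{2}{123785} + \left(-71 + 133\right)} = \frac{1}{\frac{2}{123785} + 62} = \frac{1}{\frac{7674672}{123785}} = \frac{123785}{7674672}$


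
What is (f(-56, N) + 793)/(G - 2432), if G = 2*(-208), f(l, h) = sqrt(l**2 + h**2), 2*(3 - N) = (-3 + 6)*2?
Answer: -849/2848 ≈ -0.29810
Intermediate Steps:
N = 0 (N = 3 - (-3 + 6)*2/2 = 3 - 3*2/2 = 3 - 1/2*6 = 3 - 3 = 0)
f(l, h) = sqrt(h**2 + l**2)
G = -416
(f(-56, N) + 793)/(G - 2432) = (sqrt(0**2 + (-56)**2) + 793)/(-416 - 2432) = (sqrt(0 + 3136) + 793)/(-2848) = (sqrt(3136) + 793)*(-1/2848) = (56 + 793)*(-1/2848) = 849*(-1/2848) = -849/2848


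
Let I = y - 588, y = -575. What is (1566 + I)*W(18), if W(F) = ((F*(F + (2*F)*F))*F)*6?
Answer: 521765712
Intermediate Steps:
I = -1163 (I = -575 - 588 = -1163)
W(F) = 6*F²*(F + 2*F²) (W(F) = ((F*(F + 2*F²))*F)*6 = (F²*(F + 2*F²))*6 = 6*F²*(F + 2*F²))
(1566 + I)*W(18) = (1566 - 1163)*(18³*(6 + 12*18)) = 403*(5832*(6 + 216)) = 403*(5832*222) = 403*1294704 = 521765712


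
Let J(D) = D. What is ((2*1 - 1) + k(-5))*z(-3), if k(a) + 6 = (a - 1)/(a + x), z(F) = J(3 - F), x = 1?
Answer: -21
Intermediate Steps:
z(F) = 3 - F
k(a) = -6 + (-1 + a)/(1 + a) (k(a) = -6 + (a - 1)/(a + 1) = -6 + (-1 + a)/(1 + a))
((2*1 - 1) + k(-5))*z(-3) = ((2*1 - 1) + (-7 - 5*(-5))/(1 - 5))*(3 - 1*(-3)) = ((2 - 1) + (-7 + 25)/(-4))*(3 + 3) = (1 - 1/4*18)*6 = (1 - 9/2)*6 = -7/2*6 = -21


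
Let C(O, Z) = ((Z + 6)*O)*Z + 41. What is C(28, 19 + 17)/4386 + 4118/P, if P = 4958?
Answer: 114083357/10872894 ≈ 10.492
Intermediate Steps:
C(O, Z) = 41 + O*Z*(6 + Z) (C(O, Z) = ((6 + Z)*O)*Z + 41 = (O*(6 + Z))*Z + 41 = O*Z*(6 + Z) + 41 = 41 + O*Z*(6 + Z))
C(28, 19 + 17)/4386 + 4118/P = (41 + 28*(19 + 17)² + 6*28*(19 + 17))/4386 + 4118/4958 = (41 + 28*36² + 6*28*36)*(1/4386) + 4118*(1/4958) = (41 + 28*1296 + 6048)*(1/4386) + 2059/2479 = (41 + 36288 + 6048)*(1/4386) + 2059/2479 = 42377*(1/4386) + 2059/2479 = 42377/4386 + 2059/2479 = 114083357/10872894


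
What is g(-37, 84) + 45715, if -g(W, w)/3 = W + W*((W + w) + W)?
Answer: 46936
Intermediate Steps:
g(W, w) = -3*W - 3*W*(w + 2*W) (g(W, w) = -3*(W + W*((W + w) + W)) = -3*(W + W*(w + 2*W)) = -3*W - 3*W*(w + 2*W))
g(-37, 84) + 45715 = -3*(-37)*(1 + 84 + 2*(-37)) + 45715 = -3*(-37)*(1 + 84 - 74) + 45715 = -3*(-37)*11 + 45715 = 1221 + 45715 = 46936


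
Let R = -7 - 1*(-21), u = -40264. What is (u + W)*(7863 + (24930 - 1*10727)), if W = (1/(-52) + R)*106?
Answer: -11124937989/13 ≈ -8.5576e+8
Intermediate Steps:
R = 14 (R = -7 + 21 = 14)
W = 38531/26 (W = (1/(-52) + 14)*106 = (-1/52 + 14)*106 = (727/52)*106 = 38531/26 ≈ 1482.0)
(u + W)*(7863 + (24930 - 1*10727)) = (-40264 + 38531/26)*(7863 + (24930 - 1*10727)) = -1008333*(7863 + (24930 - 10727))/26 = -1008333*(7863 + 14203)/26 = -1008333/26*22066 = -11124937989/13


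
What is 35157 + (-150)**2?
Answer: 57657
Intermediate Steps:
35157 + (-150)**2 = 35157 + 22500 = 57657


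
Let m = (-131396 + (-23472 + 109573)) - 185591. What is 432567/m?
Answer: -48063/25654 ≈ -1.8735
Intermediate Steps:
m = -230886 (m = (-131396 + 86101) - 185591 = -45295 - 185591 = -230886)
432567/m = 432567/(-230886) = 432567*(-1/230886) = -48063/25654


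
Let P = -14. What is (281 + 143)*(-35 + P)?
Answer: -20776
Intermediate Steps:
(281 + 143)*(-35 + P) = (281 + 143)*(-35 - 14) = 424*(-49) = -20776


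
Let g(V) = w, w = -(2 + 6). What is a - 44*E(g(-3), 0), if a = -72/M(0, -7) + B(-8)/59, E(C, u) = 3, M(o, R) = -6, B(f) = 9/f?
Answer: -56649/472 ≈ -120.02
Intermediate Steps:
w = -8 (w = -1*8 = -8)
g(V) = -8
a = 5655/472 (a = -72/(-6) + (9/(-8))/59 = -72*(-⅙) + (9*(-⅛))*(1/59) = 12 - 9/8*1/59 = 12 - 9/472 = 5655/472 ≈ 11.981)
a - 44*E(g(-3), 0) = 5655/472 - 44*3 = 5655/472 - 132 = -56649/472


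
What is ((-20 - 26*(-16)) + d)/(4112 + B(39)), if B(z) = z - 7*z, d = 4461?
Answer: 4857/3878 ≈ 1.2524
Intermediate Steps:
B(z) = -6*z
((-20 - 26*(-16)) + d)/(4112 + B(39)) = ((-20 - 26*(-16)) + 4461)/(4112 - 6*39) = ((-20 + 416) + 4461)/(4112 - 234) = (396 + 4461)/3878 = 4857*(1/3878) = 4857/3878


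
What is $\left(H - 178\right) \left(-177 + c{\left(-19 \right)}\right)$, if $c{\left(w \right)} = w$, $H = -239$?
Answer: $81732$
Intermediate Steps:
$\left(H - 178\right) \left(-177 + c{\left(-19 \right)}\right) = \left(-239 - 178\right) \left(-177 - 19\right) = \left(-417\right) \left(-196\right) = 81732$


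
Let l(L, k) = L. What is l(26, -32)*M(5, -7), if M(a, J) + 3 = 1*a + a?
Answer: 182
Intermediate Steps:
M(a, J) = -3 + 2*a (M(a, J) = -3 + (1*a + a) = -3 + (a + a) = -3 + 2*a)
l(26, -32)*M(5, -7) = 26*(-3 + 2*5) = 26*(-3 + 10) = 26*7 = 182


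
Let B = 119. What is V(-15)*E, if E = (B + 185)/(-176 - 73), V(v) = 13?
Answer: -3952/249 ≈ -15.871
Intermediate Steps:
E = -304/249 (E = (119 + 185)/(-176 - 73) = 304/(-249) = 304*(-1/249) = -304/249 ≈ -1.2209)
V(-15)*E = 13*(-304/249) = -3952/249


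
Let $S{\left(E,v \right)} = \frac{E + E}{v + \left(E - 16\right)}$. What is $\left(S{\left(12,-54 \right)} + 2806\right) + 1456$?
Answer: $\frac{123586}{29} \approx 4261.6$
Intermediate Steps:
$S{\left(E,v \right)} = \frac{2 E}{-16 + E + v}$ ($S{\left(E,v \right)} = \frac{2 E}{v + \left(-16 + E\right)} = \frac{2 E}{-16 + E + v}$)
$\left(S{\left(12,-54 \right)} + 2806\right) + 1456 = \left(2 \cdot 12 \frac{1}{-16 + 12 - 54} + 2806\right) + 1456 = \left(2 \cdot 12 \frac{1}{-58} + 2806\right) + 1456 = \left(2 \cdot 12 \left(- \frac{1}{58}\right) + 2806\right) + 1456 = \left(- \frac{12}{29} + 2806\right) + 1456 = \frac{81362}{29} + 1456 = \frac{123586}{29}$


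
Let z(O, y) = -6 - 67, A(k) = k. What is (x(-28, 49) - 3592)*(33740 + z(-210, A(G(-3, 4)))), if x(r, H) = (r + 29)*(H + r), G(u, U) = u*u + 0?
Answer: -120224857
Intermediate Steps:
G(u, U) = u**2 (G(u, U) = u**2 + 0 = u**2)
x(r, H) = (29 + r)*(H + r)
z(O, y) = -73
(x(-28, 49) - 3592)*(33740 + z(-210, A(G(-3, 4)))) = (((-28)**2 + 29*49 + 29*(-28) + 49*(-28)) - 3592)*(33740 - 73) = ((784 + 1421 - 812 - 1372) - 3592)*33667 = (21 - 3592)*33667 = -3571*33667 = -120224857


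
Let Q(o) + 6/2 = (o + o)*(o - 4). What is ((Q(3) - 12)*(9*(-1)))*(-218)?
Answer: -41202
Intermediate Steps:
Q(o) = -3 + 2*o*(-4 + o) (Q(o) = -3 + (o + o)*(o - 4) = -3 + (2*o)*(-4 + o) = -3 + 2*o*(-4 + o))
((Q(3) - 12)*(9*(-1)))*(-218) = (((-3 - 8*3 + 2*3²) - 12)*(9*(-1)))*(-218) = (((-3 - 24 + 2*9) - 12)*(-9))*(-218) = (((-3 - 24 + 18) - 12)*(-9))*(-218) = ((-9 - 12)*(-9))*(-218) = -21*(-9)*(-218) = 189*(-218) = -41202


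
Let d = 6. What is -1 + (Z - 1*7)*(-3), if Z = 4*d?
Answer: -52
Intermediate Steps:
Z = 24 (Z = 4*6 = 24)
-1 + (Z - 1*7)*(-3) = -1 + (24 - 1*7)*(-3) = -1 + (24 - 7)*(-3) = -1 + 17*(-3) = -1 - 51 = -52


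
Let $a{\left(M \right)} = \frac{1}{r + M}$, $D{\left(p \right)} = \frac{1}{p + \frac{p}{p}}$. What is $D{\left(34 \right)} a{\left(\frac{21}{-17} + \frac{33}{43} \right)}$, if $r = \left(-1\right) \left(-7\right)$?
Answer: $\frac{731}{167125} \approx 0.004374$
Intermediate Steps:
$r = 7$
$D{\left(p \right)} = \frac{1}{1 + p}$ ($D{\left(p \right)} = \frac{1}{p + 1} = \frac{1}{1 + p}$)
$a{\left(M \right)} = \frac{1}{7 + M}$
$D{\left(34 \right)} a{\left(\frac{21}{-17} + \frac{33}{43} \right)} = \frac{1}{\left(1 + 34\right) \left(7 + \left(\frac{21}{-17} + \frac{33}{43}\right)\right)} = \frac{1}{35 \left(7 + \left(21 \left(- \frac{1}{17}\right) + 33 \cdot \frac{1}{43}\right)\right)} = \frac{1}{35 \left(7 + \left(- \frac{21}{17} + \frac{33}{43}\right)\right)} = \frac{1}{35 \left(7 - \frac{342}{731}\right)} = \frac{1}{35 \cdot \frac{4775}{731}} = \frac{1}{35} \cdot \frac{731}{4775} = \frac{731}{167125}$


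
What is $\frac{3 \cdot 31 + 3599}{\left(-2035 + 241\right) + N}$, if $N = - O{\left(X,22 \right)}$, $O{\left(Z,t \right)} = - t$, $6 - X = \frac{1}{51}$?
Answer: $- \frac{923}{443} \approx -2.0835$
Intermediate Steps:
$X = \frac{305}{51}$ ($X = 6 - \frac{1}{51} = \frac{305}{51} \approx 5.9804$)
$N = 22$ ($N = - \left(-1\right) 22 = \left(-1\right) \left(-22\right) = 22$)
$\frac{3 \cdot 31 + 3599}{\left(-2035 + 241\right) + N} = \frac{3 \cdot 31 + 3599}{\left(-2035 + 241\right) + 22} = \frac{93 + 3599}{-1794 + 22} = \frac{3692}{-1772} = 3692 \left(- \frac{1}{1772}\right) = - \frac{923}{443}$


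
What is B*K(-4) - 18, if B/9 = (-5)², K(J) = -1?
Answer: -243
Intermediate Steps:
B = 225 (B = 9*(-5)² = 9*25 = 225)
B*K(-4) - 18 = 225*(-1) - 18 = -225 - 18 = -243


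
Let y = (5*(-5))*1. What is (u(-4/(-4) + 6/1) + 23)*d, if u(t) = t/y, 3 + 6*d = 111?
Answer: 10224/25 ≈ 408.96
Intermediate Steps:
d = 18 (d = -1/2 + (1/6)*111 = -1/2 + 37/2 = 18)
y = -25 (y = -25*1 = -25)
u(t) = -t/25 (u(t) = t/(-25) = t*(-1/25) = -t/25)
(u(-4/(-4) + 6/1) + 23)*d = (-(-4/(-4) + 6/1)/25 + 23)*18 = (-(-4*(-1/4) + 6*1)/25 + 23)*18 = (-(1 + 6)/25 + 23)*18 = (-1/25*7 + 23)*18 = (-7/25 + 23)*18 = (568/25)*18 = 10224/25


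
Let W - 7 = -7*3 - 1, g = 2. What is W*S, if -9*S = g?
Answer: 10/3 ≈ 3.3333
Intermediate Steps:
W = -15 (W = 7 + (-7*3 - 1) = 7 + (-21 - 1) = 7 - 22 = -15)
S = -2/9 (S = -⅑*2 = -2/9 ≈ -0.22222)
W*S = -15*(-2/9) = 10/3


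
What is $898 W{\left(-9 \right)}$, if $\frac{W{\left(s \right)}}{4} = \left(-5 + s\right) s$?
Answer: $452592$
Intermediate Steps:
$W{\left(s \right)} = 4 s \left(-5 + s\right)$ ($W{\left(s \right)} = 4 \left(-5 + s\right) s = 4 s \left(-5 + s\right)$)
$898 W{\left(-9 \right)} = 898 \cdot 4 \left(-9\right) \left(-5 - 9\right) = 898 \cdot 4 \left(-9\right) \left(-14\right) = 898 \cdot 504 = 452592$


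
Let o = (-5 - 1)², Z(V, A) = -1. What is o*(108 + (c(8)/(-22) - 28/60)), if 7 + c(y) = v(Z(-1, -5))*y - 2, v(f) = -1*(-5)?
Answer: 210126/55 ≈ 3820.5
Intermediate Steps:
o = 36 (o = (-6)² = 36)
v(f) = 5
c(y) = -9 + 5*y (c(y) = -7 + (5*y - 2) = -7 + (-2 + 5*y) = -9 + 5*y)
o*(108 + (c(8)/(-22) - 28/60)) = 36*(108 + ((-9 + 5*8)/(-22) - 28/60)) = 36*(108 + ((-9 + 40)*(-1/22) - 28*1/60)) = 36*(108 + (31*(-1/22) - 7/15)) = 36*(108 + (-31/22 - 7/15)) = 36*(108 - 619/330) = 36*(35021/330) = 210126/55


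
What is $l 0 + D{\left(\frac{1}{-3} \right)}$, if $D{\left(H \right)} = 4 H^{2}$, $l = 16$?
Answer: $\frac{4}{9} \approx 0.44444$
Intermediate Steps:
$l 0 + D{\left(\frac{1}{-3} \right)} = 16 \cdot 0 + 4 \left(\frac{1}{-3}\right)^{2} = 0 + 4 \left(- \frac{1}{3}\right)^{2} = 0 + 4 \cdot \frac{1}{9} = 0 + \frac{4}{9} = \frac{4}{9}$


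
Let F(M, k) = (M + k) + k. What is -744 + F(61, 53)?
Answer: -577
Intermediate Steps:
F(M, k) = M + 2*k
-744 + F(61, 53) = -744 + (61 + 2*53) = -744 + (61 + 106) = -744 + 167 = -577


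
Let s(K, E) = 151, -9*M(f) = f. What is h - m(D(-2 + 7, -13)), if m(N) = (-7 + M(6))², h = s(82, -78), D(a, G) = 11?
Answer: 830/9 ≈ 92.222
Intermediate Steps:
M(f) = -f/9
h = 151
m(N) = 529/9 (m(N) = (-7 - ⅑*6)² = (-7 - ⅔)² = (-23/3)² = 529/9)
h - m(D(-2 + 7, -13)) = 151 - 1*529/9 = 151 - 529/9 = 830/9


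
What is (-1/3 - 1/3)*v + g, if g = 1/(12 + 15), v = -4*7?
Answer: 505/27 ≈ 18.704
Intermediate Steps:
v = -28
g = 1/27 ≈ 0.037037
(-1/3 - 1/3)*v + g = (-1/3 - 1/3)*(-28) + 1/27 = -2/3*(-28) + 1/27 = 56/3 + 1/27 = 505/27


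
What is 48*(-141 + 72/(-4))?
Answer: -7632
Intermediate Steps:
48*(-141 + 72/(-4)) = 48*(-141 + 72*(-1/4)) = 48*(-141 - 18) = 48*(-159) = -7632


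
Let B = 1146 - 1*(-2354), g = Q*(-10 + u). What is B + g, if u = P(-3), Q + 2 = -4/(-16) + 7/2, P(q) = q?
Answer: 13909/4 ≈ 3477.3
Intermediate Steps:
Q = 7/4 (Q = -2 + (-4/(-16) + 7/2) = -2 + (-4*(-1/16) + 7*(½)) = -2 + (¼ + 7/2) = -2 + 15/4 = 7/4 ≈ 1.7500)
u = -3
g = -91/4 (g = 7*(-10 - 3)/4 = (7/4)*(-13) = -91/4 ≈ -22.750)
B = 3500 (B = 1146 + 2354 = 3500)
B + g = 3500 - 91/4 = 13909/4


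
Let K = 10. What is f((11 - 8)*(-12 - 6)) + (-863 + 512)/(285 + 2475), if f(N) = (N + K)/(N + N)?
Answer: 6961/24840 ≈ 0.28023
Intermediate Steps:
f(N) = (10 + N)/(2*N) (f(N) = (N + 10)/(N + N) = (10 + N)/((2*N)) = (10 + N)*(1/(2*N)) = (10 + N)/(2*N))
f((11 - 8)*(-12 - 6)) + (-863 + 512)/(285 + 2475) = (10 + (11 - 8)*(-12 - 6))/(2*(((11 - 8)*(-12 - 6)))) + (-863 + 512)/(285 + 2475) = (10 + 3*(-18))/(2*((3*(-18)))) - 351/2760 = (½)*(10 - 54)/(-54) - 351*1/2760 = (½)*(-1/54)*(-44) - 117/920 = 11/27 - 117/920 = 6961/24840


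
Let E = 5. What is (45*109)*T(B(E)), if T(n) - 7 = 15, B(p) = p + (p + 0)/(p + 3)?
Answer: 107910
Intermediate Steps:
B(p) = p + p/(3 + p)
T(n) = 22 (T(n) = 7 + 15 = 22)
(45*109)*T(B(E)) = (45*109)*22 = 4905*22 = 107910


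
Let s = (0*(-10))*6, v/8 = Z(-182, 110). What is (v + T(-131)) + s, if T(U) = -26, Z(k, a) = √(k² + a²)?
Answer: -26 + 16*√11306 ≈ 1675.3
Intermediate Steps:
Z(k, a) = √(a² + k²)
v = 16*√11306 (v = 8*√(110² + (-182)²) = 8*√(12100 + 33124) = 8*√45224 = 8*(2*√11306) = 16*√11306 ≈ 1701.3)
s = 0 (s = 0*6 = 0)
(v + T(-131)) + s = (16*√11306 - 26) + 0 = (-26 + 16*√11306) + 0 = -26 + 16*√11306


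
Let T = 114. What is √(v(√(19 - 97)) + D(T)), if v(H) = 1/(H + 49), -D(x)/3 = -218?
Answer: √((32047 + 654*I*√78)/(49 + I*√78)) ≈ 25.574 - 7.0e-5*I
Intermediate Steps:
D(x) = 654 (D(x) = -3*(-218) = 654)
v(H) = 1/(49 + H)
√(v(√(19 - 97)) + D(T)) = √(1/(49 + √(19 - 97)) + 654) = √(1/(49 + √(-78)) + 654) = √(1/(49 + I*√78) + 654) = √(654 + 1/(49 + I*√78))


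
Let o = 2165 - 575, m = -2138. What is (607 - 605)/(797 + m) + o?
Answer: 2132188/1341 ≈ 1590.0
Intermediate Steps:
o = 1590
(607 - 605)/(797 + m) + o = (607 - 605)/(797 - 2138) + 1590 = 2/(-1341) + 1590 = 2*(-1/1341) + 1590 = -2/1341 + 1590 = 2132188/1341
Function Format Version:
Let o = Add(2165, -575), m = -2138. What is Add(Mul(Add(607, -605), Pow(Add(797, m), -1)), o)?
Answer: Rational(2132188, 1341) ≈ 1590.0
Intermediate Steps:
o = 1590
Add(Mul(Add(607, -605), Pow(Add(797, m), -1)), o) = Add(Mul(Add(607, -605), Pow(Add(797, -2138), -1)), 1590) = Add(Mul(2, Pow(-1341, -1)), 1590) = Add(Mul(2, Rational(-1, 1341)), 1590) = Add(Rational(-2, 1341), 1590) = Rational(2132188, 1341)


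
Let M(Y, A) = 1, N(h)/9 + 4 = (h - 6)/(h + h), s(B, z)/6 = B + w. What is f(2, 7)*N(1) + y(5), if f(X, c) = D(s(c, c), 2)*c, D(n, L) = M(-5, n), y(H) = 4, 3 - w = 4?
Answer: -811/2 ≈ -405.50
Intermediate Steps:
w = -1 (w = 3 - 1*4 = 3 - 4 = -1)
s(B, z) = -6 + 6*B (s(B, z) = 6*(B - 1) = 6*(-1 + B) = -6 + 6*B)
N(h) = -36 + 9*(-6 + h)/(2*h) (N(h) = -36 + 9*((h - 6)/(h + h)) = -36 + 9*((-6 + h)/((2*h))) = -36 + 9*((-6 + h)*(1/(2*h))) = -36 + 9*((-6 + h)/(2*h)) = -36 + 9*(-6 + h)/(2*h))
D(n, L) = 1
f(X, c) = c (f(X, c) = 1*c = c)
f(2, 7)*N(1) + y(5) = 7*(-63/2 - 27/1) + 4 = 7*(-63/2 - 27*1) + 4 = 7*(-63/2 - 27) + 4 = 7*(-117/2) + 4 = -819/2 + 4 = -811/2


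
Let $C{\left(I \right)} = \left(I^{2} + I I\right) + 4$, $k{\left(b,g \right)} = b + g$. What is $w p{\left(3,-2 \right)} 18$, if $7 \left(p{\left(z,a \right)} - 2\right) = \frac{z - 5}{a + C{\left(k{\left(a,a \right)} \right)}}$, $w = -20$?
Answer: $- \frac{85320}{119} \approx -716.97$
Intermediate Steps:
$C{\left(I \right)} = 4 + 2 I^{2}$ ($C{\left(I \right)} = \left(I^{2} + I^{2}\right) + 4 = 2 I^{2} + 4 = 4 + 2 I^{2}$)
$p{\left(z,a \right)} = 2 + \frac{-5 + z}{7 \left(4 + a + 8 a^{2}\right)}$ ($p{\left(z,a \right)} = 2 + \frac{\left(z - 5\right) \frac{1}{a + \left(4 + 2 \left(a + a\right)^{2}\right)}}{7} = 2 + \frac{\left(-5 + z\right) \frac{1}{a + \left(4 + 2 \left(2 a\right)^{2}\right)}}{7} = 2 + \frac{\left(-5 + z\right) \frac{1}{a + \left(4 + 2 \cdot 4 a^{2}\right)}}{7} = 2 + \frac{\left(-5 + z\right) \frac{1}{a + \left(4 + 8 a^{2}\right)}}{7} = 2 + \frac{\left(-5 + z\right) \frac{1}{4 + a + 8 a^{2}}}{7} = 2 + \frac{\frac{1}{4 + a + 8 a^{2}} \left(-5 + z\right)}{7} = 2 + \frac{-5 + z}{7 \left(4 + a + 8 a^{2}\right)}$)
$w p{\left(3,-2 \right)} 18 = - 20 \frac{51 + 3 + 14 \left(-2\right) + 112 \left(-2\right)^{2}}{7 \left(4 - 2 + 8 \left(-2\right)^{2}\right)} 18 = - 20 \frac{51 + 3 - 28 + 112 \cdot 4}{7 \left(4 - 2 + 8 \cdot 4\right)} 18 = - 20 \frac{51 + 3 - 28 + 448}{7 \left(4 - 2 + 32\right)} 18 = - 20 \cdot \frac{1}{7} \cdot \frac{1}{34} \cdot 474 \cdot 18 = \left(-20\right) \frac{237}{119} \cdot 18 = \left(- \frac{4740}{119}\right) 18 = - \frac{85320}{119}$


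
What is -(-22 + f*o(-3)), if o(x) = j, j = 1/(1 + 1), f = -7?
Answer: 51/2 ≈ 25.500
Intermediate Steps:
j = ½ (j = 1/2 = ½ ≈ 0.50000)
o(x) = ½
-(-22 + f*o(-3)) = -(-22 - 7*½) = -(-22 - 7/2) = -1*(-51/2) = 51/2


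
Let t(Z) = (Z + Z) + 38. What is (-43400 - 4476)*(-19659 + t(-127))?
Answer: 951535500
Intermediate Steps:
t(Z) = 38 + 2*Z (t(Z) = 2*Z + 38 = 38 + 2*Z)
(-43400 - 4476)*(-19659 + t(-127)) = (-43400 - 4476)*(-19659 + (38 + 2*(-127))) = -47876*(-19659 + (38 - 254)) = -47876*(-19659 - 216) = -47876*(-19875) = 951535500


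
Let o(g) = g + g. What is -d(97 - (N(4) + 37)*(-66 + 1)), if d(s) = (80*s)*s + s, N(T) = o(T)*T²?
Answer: -9369265542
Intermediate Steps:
o(g) = 2*g
N(T) = 2*T³ (N(T) = (2*T)*T² = 2*T³)
d(s) = s + 80*s² (d(s) = 80*s² + s = s + 80*s²)
-d(97 - (N(4) + 37)*(-66 + 1)) = -(97 - (2*4³ + 37)*(-66 + 1))*(1 + 80*(97 - (2*4³ + 37)*(-66 + 1))) = -(97 - (2*64 + 37)*(-65))*(1 + 80*(97 - (2*64 + 37)*(-65))) = -(97 - (128 + 37)*(-65))*(1 + 80*(97 - (128 + 37)*(-65))) = -(97 - 165*(-65))*(1 + 80*(97 - 165*(-65))) = -(97 - 1*(-10725))*(1 + 80*(97 - 1*(-10725))) = -(97 + 10725)*(1 + 80*(97 + 10725)) = -10822*(1 + 80*10822) = -10822*(1 + 865760) = -10822*865761 = -1*9369265542 = -9369265542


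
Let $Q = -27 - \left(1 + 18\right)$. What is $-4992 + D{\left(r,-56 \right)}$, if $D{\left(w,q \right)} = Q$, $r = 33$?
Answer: $-5038$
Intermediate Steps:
$Q = -46$ ($Q = -27 - 19 = -46$)
$D{\left(w,q \right)} = -46$
$-4992 + D{\left(r,-56 \right)} = -4992 - 46 = -5038$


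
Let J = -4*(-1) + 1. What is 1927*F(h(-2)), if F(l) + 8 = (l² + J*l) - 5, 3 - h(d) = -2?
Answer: 71299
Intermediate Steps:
J = 5 (J = 4 + 1 = 5)
h(d) = 5 (h(d) = 3 - 1*(-2) = 3 + 2 = 5)
F(l) = -13 + l² + 5*l (F(l) = -8 + ((l² + 5*l) - 5) = -8 + (-5 + l² + 5*l) = -13 + l² + 5*l)
1927*F(h(-2)) = 1927*(-13 + 5² + 5*5) = 1927*(-13 + 25 + 25) = 1927*37 = 71299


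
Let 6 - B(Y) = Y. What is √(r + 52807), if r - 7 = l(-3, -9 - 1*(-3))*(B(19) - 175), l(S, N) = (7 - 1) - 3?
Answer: 5*√2090 ≈ 228.58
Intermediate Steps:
B(Y) = 6 - Y
l(S, N) = 3 (l(S, N) = 6 - 3 = 3)
r = -557 (r = 7 + 3*((6 - 1*19) - 175) = 7 + 3*((6 - 19) - 175) = 7 + 3*(-13 - 175) = 7 + 3*(-188) = 7 - 564 = -557)
√(r + 52807) = √(-557 + 52807) = √52250 = 5*√2090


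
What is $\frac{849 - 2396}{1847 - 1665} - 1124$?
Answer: $- \frac{2265}{2} \approx -1132.5$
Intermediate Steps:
$\frac{849 - 2396}{1847 - 1665} - 1124 = - \frac{1547}{182} - 1124 = \left(-1547\right) \frac{1}{182} - 1124 = - \frac{17}{2} - 1124 = - \frac{2265}{2}$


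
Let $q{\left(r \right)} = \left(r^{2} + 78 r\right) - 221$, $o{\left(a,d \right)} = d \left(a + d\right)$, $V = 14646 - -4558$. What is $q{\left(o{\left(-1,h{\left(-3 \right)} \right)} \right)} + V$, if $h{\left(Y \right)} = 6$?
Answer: $22223$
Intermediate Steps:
$V = 19204$ ($V = 14646 + 4558 = 19204$)
$q{\left(r \right)} = -221 + r^{2} + 78 r$
$q{\left(o{\left(-1,h{\left(-3 \right)} \right)} \right)} + V = \left(-221 + \left(6 \left(-1 + 6\right)\right)^{2} + 78 \cdot 6 \left(-1 + 6\right)\right) + 19204 = \left(-221 + \left(6 \cdot 5\right)^{2} + 78 \cdot 6 \cdot 5\right) + 19204 = \left(-221 + 30^{2} + 78 \cdot 30\right) + 19204 = \left(-221 + 900 + 2340\right) + 19204 = 3019 + 19204 = 22223$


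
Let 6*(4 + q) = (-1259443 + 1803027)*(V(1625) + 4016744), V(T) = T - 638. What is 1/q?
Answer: 3/1091987143940 ≈ 2.7473e-12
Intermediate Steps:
V(T) = -638 + T
q = 1091987143940/3 (q = -4 + ((-1259443 + 1803027)*((-638 + 1625) + 4016744))/6 = -4 + (543584*(987 + 4016744))/6 = -4 + (543584*4017731)/6 = -4 + (⅙)*2183974287904 = -4 + 1091987143952/3 = 1091987143940/3 ≈ 3.6400e+11)
1/q = 1/(1091987143940/3) = 3/1091987143940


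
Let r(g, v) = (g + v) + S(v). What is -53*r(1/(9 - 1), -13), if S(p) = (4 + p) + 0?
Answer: 9275/8 ≈ 1159.4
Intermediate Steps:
S(p) = 4 + p
r(g, v) = 4 + g + 2*v (r(g, v) = (g + v) + (4 + v) = 4 + g + 2*v)
-53*r(1/(9 - 1), -13) = -53*(4 + 1/(9 - 1) + 2*(-13)) = -53*(4 + 1/8 - 26) = -53*(4 + ⅛ - 26) = -53*(-175/8) = 9275/8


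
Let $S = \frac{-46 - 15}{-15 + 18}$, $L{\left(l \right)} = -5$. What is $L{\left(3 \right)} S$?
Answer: $\frac{305}{3} \approx 101.67$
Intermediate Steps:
$S = - \frac{61}{3} \approx -20.333$
$L{\left(3 \right)} S = \left(-5\right) \left(- \frac{61}{3}\right) = \frac{305}{3}$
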